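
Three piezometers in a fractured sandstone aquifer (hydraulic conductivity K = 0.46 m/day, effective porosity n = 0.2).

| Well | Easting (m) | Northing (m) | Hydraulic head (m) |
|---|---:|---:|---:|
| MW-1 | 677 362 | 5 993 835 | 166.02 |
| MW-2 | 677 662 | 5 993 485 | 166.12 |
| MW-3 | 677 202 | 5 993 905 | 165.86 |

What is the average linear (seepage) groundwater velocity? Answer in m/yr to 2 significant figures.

With h = a·x + b·y + c and MW-1 as origin, the differences give:
  300·a + (-350)·b = +0.10
  (-160)·a + 70·b = -0.16
Eliminate b (×70 and ×(-350), subtract): -35000·a = -49.000 → a = ∂h/∂x = +0.001400
Back-substitute: b = ∂h/∂y = +0.0009143.
|∇h| = √(0.001400² + 0.0009143²) = 0.001672
Seepage velocity v = K·i/n = 0.46 × 0.001672 / 0.2 = 0.003846 m/day = 1.405 m/yr.

1.4 m/yr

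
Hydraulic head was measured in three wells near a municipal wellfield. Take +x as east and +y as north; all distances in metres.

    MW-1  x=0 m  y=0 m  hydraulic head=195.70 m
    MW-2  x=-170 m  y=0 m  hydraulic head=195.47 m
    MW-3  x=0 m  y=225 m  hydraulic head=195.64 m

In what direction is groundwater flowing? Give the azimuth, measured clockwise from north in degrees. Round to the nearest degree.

∂h/∂x = (195.47 − 195.70) / (-170 − 0) = +0.001353
∂h/∂y = (195.64 − 195.70) / (225 − 0) = -0.0002667
Flow direction (−∇h) has components (-0.001353 E, +0.0002667 N).
Azimuth = atan2(E, N) = atan2(-0.001353, +0.0002667) = 281.2° ≈ 281°.

281°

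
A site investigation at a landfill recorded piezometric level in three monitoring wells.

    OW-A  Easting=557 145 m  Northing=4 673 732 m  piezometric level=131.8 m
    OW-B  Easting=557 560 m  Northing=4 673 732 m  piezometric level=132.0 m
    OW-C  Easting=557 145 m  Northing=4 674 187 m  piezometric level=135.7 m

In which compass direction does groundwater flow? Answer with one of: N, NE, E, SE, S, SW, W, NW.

S

∂h/∂x = (132.0 − 131.8) / (557560 − 557145) = +0.0004819
∂h/∂y = (135.7 − 131.8) / (4674187 − 4673732) = +0.008571
Flow = −∇h = (-0.0004819 east, -0.008571 north), which points south.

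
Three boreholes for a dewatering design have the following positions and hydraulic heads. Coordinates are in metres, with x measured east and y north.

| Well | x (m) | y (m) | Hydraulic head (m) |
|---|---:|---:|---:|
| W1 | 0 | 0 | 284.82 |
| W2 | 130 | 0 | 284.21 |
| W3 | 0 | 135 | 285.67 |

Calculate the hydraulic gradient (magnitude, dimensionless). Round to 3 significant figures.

∂h/∂x = (284.21 − 284.82) / (130 − 0) = -0.004692
∂h/∂y = (285.67 − 284.82) / (135 − 0) = +0.006296
|∇h| = √(-0.004692² + 0.006296²) = 0.007852

0.00785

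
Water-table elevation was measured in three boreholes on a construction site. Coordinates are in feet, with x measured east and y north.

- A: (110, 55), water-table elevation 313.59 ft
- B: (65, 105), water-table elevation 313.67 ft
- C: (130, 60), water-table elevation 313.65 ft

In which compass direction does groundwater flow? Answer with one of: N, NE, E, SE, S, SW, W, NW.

Differences from A: to B (Δx, Δy, Δh) = (-45, 50, +0.08); to C = (20, 5, +0.06).
Solve a·Δx + b·Δy = Δh: det = (-45)·5 − 20·50 = -1225.
∂h/∂x = [(+0.08)·5 − (+0.06)·50] / -1225 = +0.002122
∂h/∂y = [(-45)·(+0.06) − 20·(+0.08)] / -1225 = +0.003510
Flow = −∇h = (-0.002122 east, -0.003510 north), which points southwest.

SW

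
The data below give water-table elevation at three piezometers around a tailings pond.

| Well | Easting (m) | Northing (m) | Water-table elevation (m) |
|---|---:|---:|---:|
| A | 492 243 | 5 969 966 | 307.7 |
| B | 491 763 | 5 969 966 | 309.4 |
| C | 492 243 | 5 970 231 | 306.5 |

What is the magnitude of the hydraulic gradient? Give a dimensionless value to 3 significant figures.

0.00575

∂h/∂x = (309.4 − 307.7) / (491763 − 492243) = -0.003542
∂h/∂y = (306.5 − 307.7) / (5970231 − 5969966) = -0.004528
|∇h| = √(-0.003542² + -0.004528²) = 0.005749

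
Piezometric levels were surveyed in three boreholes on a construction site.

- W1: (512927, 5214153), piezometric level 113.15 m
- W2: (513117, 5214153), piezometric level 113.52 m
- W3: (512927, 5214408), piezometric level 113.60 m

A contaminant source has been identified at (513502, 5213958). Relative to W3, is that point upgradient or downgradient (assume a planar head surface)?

∂h/∂x = (113.52 − 113.15) / (513117 − 512927) = +0.001947
∂h/∂y = (113.60 − 113.15) / (5214408 − 5214153) = +0.001765
Head at (513502, 5213958) = 113.15 + (+0.001947)·(575) + (+0.001765)·(-195) = 113.93 m.
That is higher than the 113.60 m at W3, so the point is upgradient.

upgradient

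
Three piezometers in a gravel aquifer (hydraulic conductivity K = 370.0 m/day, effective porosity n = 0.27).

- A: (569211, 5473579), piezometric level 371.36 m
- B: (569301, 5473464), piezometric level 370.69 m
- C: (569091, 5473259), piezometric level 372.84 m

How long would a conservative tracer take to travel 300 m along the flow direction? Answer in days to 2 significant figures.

24 days

Taking A as reference: B−A = (90, -115, -0.67); C−A = (-120, -320, +1.48).
Solve a·Δx + b·Δy = Δh: det = 90·(-320) − (-120)·(-115) = -42600.
∂h/∂x = [(-0.67)·(-320) − (+1.48)·(-115)] / -42600 = -0.009028
∂h/∂y = [90·(+1.48) − (-120)·(-0.67)] / -42600 = -0.001239
|∇h| = √(-0.009028² + -0.001239²) = 0.009113
Seepage velocity v = K·i/n = 370.0 × 0.009113 / 0.27 = 12.49 m/day.
t = 300 / 12.49 = 24.02 days.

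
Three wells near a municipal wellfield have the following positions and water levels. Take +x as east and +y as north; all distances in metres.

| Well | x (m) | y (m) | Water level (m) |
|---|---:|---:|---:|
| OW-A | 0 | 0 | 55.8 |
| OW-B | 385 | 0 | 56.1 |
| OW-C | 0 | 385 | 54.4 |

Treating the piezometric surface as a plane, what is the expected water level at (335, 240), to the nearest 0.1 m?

∂h/∂x = (56.1 − 55.8) / (385 − 0) = +0.0007792
∂h/∂y = (54.4 − 55.8) / (385 − 0) = -0.003636
h(335, 240) = 55.8 + (+0.0007792)·(335) + (-0.003636)·(240) = 55.8 +0.261 -0.873 = 55.188 m.

55.2 m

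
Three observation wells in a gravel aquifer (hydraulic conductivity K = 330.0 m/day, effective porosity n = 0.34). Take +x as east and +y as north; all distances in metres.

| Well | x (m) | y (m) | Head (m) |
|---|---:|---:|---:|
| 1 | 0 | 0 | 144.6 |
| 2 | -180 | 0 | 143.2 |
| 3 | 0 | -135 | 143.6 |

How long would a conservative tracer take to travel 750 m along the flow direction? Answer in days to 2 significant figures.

72 days

∂h/∂x = (143.2 − 144.6) / (-180 − 0) = +0.007778
∂h/∂y = (143.6 − 144.6) / (-135 − 0) = +0.007407
|∇h| = √(0.007778² + 0.007407²) = 0.01074
Seepage velocity v = K·i/n = 330.0 × 0.01074 / 0.34 = 10.42 m/day.
t = 750 / 10.42 = 71.98 days.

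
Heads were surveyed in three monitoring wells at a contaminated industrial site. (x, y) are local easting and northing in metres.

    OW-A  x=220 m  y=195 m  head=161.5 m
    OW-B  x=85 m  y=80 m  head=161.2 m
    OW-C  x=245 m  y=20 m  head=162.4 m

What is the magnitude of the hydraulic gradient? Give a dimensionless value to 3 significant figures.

0.00729

Three-point gradient (reference OW-A): Δ to OW-B = (-135, -115, -0.3), Δ to OW-C = (25, -175, +0.9).
∂h/∂x = +0.005887, ∂h/∂y = -0.004302 (det = 26500).
|∇h| = √(0.005887² + -0.004302²) = 0.007291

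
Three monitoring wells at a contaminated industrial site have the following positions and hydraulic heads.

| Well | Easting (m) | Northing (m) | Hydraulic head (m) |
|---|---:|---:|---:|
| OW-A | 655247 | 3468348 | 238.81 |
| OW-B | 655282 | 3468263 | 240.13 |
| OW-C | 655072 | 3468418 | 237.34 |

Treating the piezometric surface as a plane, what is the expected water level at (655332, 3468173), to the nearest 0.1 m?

241.6 m

With h = a·x + b·y + c and OW-A as origin, the differences give:
  35·a + (-85)·b = +1.32
  (-175)·a + 70·b = -1.47
Eliminate b (×70 and ×(-85), subtract): -12425·a = -32.550 → a = ∂h/∂x = +0.002620
Back-substitute: b = ∂h/∂y = -0.01445.
h(655332, 3468173) = 238.81 + (+0.002620)·(85) + (-0.01445)·(-175) = 238.81 +0.223 +2.529 = 241.562 m.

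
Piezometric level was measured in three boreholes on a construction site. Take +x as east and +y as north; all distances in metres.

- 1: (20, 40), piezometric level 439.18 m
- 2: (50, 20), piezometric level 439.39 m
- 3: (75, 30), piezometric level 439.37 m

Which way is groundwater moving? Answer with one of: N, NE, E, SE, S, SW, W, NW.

N

Differences from 1: to 2 (Δx, Δy, Δh) = (30, -20, +0.21); to 3 = (55, -10, +0.19).
Solve a·Δx + b·Δy = Δh: det = 30·(-10) − 55·(-20) = 800.
∂h/∂x = [(+0.21)·(-10) − (+0.19)·(-20)] / 800 = +0.002125
∂h/∂y = [30·(+0.19) − 55·(+0.21)] / 800 = -0.007312
Flow = −∇h = (-0.002125 east, +0.007312 north), which points north.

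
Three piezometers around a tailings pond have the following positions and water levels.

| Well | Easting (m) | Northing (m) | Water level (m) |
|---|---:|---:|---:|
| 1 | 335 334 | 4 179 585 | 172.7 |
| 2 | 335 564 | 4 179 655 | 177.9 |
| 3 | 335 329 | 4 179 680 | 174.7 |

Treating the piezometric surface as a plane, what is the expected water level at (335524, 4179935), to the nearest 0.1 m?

With h = a·x + b·y + c and 1 as origin, the differences give:
  230·a + 70·b = +5.2
  (-5)·a + 95·b = +2.0
Eliminate b (×95 and ×70, subtract): 22200·a = 354.00 → a = ∂h/∂x = +0.01595
Back-substitute: b = ∂h/∂y = +0.02189.
h(335524, 4179935) = 172.7 + (+0.01595)·(190) + (+0.02189)·(350) = 172.7 +3.030 +7.662 = 183.392 m.

183.4 m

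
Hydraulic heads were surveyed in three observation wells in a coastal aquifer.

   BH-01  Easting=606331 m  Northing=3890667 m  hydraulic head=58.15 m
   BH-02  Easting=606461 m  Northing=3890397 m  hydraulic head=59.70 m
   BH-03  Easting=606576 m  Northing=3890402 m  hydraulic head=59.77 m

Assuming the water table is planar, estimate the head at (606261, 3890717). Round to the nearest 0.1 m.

57.8 m

Three-point gradient (reference BH-01): Δ to BH-02 = (130, -270, +1.55), Δ to BH-03 = (245, -265, +1.62).
∂h/∂x = +0.0008407, ∂h/∂y = -0.005336 (det = 31700).
h(606261, 3890717) = 58.15 + (+0.0008407)·(-70) + (-0.005336)·(50) = 58.15 -0.059 -0.267 = 57.824 m.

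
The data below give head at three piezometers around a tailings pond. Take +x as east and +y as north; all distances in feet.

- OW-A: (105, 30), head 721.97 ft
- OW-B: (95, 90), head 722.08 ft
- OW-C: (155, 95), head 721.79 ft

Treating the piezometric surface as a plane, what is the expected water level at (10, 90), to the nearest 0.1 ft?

722.5 ft

Differences from OW-A: to OW-B (Δx, Δy, Δh) = (-10, 60, +0.11); to OW-C = (50, 65, -0.18).
Determinant of the coordinate differences = (-10)·65 − 50·60 = -3650.
∂h/∂x = [(+0.11)·65 − (-0.18)·60] / -3650 = -0.004918
∂h/∂y = [(-10)·(-0.18) − 50·(+0.11)] / -3650 = +0.001014
h(10, 90) = 721.97 + (-0.004918)·(-95) + (+0.001014)·(60) = 721.97 +0.467 +0.061 = 722.498 ft.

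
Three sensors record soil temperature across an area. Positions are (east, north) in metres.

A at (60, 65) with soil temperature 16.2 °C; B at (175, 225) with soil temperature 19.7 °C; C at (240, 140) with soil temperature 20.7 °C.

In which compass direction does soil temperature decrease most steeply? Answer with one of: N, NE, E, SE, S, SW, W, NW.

W

Taking A as reference: B−A = (115, 160, +3.5); C−A = (180, 75, +4.5).
Determinant of the coordinate differences = 115·75 − 180·160 = -20175.
∂T/∂x = [(+3.5)·75 − (+4.5)·160] / -20175 = +0.02268
∂T/∂y = [115·(+4.5) − 180·(+3.5)] / -20175 = +0.005576
Steepest decrease is along −∇f = (-0.02268 E, -0.005576 N) → west.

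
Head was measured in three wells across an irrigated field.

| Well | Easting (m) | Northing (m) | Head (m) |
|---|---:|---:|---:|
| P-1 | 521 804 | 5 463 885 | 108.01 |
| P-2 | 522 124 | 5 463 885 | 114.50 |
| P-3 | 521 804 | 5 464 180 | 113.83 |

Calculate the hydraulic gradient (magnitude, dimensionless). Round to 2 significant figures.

0.028

∂h/∂x = (114.50 − 108.01) / (522124 − 521804) = +0.02028
∂h/∂y = (113.83 − 108.01) / (5464180 − 5463885) = +0.01973
|∇h| = √(0.02028² + 0.01973²) = 0.02829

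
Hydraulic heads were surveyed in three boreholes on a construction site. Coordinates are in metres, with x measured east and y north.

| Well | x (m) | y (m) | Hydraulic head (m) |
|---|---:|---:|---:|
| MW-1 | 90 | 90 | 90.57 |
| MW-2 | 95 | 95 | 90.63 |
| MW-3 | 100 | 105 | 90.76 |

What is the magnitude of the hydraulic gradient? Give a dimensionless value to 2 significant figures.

0.014

Differences from MW-1: to MW-2 (Δx, Δy, Δh) = (5, 5, +0.06); to MW-3 = (10, 15, +0.19).
Solve a·Δx + b·Δy = Δh: det = 5·15 − 10·5 = 25.
∂h/∂x = [(+0.06)·15 − (+0.19)·5] / 25 = -0.002000
∂h/∂y = [5·(+0.19) − 10·(+0.06)] / 25 = +0.01400
|∇h| = √(-0.002000² + 0.01400²) = 0.01414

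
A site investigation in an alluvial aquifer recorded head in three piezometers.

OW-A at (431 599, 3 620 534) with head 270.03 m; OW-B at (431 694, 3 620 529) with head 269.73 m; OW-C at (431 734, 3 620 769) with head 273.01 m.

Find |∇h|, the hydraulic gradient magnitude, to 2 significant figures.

0.014

Taking OW-A as reference: OW-B−OW-A = (95, -5, -0.30); OW-C−OW-A = (135, 235, +2.98).
Solve a·Δx + b·Δy = Δh: det = 95·235 − 135·(-5) = 23000.
∂h/∂x = [(-0.30)·235 − (+2.98)·(-5)] / 23000 = -0.002417
∂h/∂y = [95·(+2.98) − 135·(-0.30)] / 23000 = +0.01407
|∇h| = √(-0.002417² + 0.01407²) = 0.01428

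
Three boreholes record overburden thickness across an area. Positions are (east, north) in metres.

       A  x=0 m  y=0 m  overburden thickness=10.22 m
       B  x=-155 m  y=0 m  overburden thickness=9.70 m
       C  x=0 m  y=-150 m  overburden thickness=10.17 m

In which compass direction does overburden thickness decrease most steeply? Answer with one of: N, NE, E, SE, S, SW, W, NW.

W

∂d/∂x = (9.70 − 10.22) / (-155 − 0) = +0.003355
∂d/∂y = (10.17 − 10.22) / (-150 − 0) = +0.0003333
Steepest decrease is along −∇f = (-0.003355 E, -0.0003333 N) → west.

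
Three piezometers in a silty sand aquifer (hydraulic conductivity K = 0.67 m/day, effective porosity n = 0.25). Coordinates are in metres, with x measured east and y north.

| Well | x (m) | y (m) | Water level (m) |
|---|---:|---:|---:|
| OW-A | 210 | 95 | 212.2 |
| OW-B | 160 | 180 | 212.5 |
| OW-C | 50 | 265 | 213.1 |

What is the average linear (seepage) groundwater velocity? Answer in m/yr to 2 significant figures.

Differences from OW-A: to OW-B (Δx, Δy, Δh) = (-50, 85, +0.3); to OW-C = (-160, 170, +0.9).
Determinant of the coordinate differences = (-50)·170 − (-160)·85 = 5100.
∂h/∂x = [(+0.3)·170 − (+0.9)·85] / 5100 = -0.005000
∂h/∂y = [(-50)·(+0.9) − (-160)·(+0.3)] / 5100 = +0.0005882
|∇h| = √(-0.005000² + 0.0005882²) = 0.005034
Seepage velocity v = K·i/n = 0.67 × 0.005034 / 0.25 = 0.01349 m/day = 4.927 m/yr.

4.9 m/yr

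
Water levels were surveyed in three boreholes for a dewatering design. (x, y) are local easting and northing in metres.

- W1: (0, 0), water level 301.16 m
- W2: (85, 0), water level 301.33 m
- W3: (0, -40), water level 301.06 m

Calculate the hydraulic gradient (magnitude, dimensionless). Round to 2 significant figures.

0.0032

∂h/∂x = (301.33 − 301.16) / (85 − 0) = +0.002000
∂h/∂y = (301.06 − 301.16) / (-40 − 0) = +0.002500
|∇h| = √(0.002000² + 0.002500²) = 0.003202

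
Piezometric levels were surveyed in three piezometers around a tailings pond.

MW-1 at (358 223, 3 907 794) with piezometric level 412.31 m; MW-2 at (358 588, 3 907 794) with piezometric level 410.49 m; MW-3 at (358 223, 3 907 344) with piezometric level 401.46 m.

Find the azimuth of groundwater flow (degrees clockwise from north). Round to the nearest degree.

∂h/∂x = (410.49 − 412.31) / (358588 − 358223) = -0.004986
∂h/∂y = (401.46 − 412.31) / (3907344 − 3907794) = +0.02411
Flow direction (−∇h) has components (+0.004986 E, -0.02411 N).
Azimuth = atan2(E, N) = atan2(+0.004986, -0.02411) = 168.3° ≈ 168°.

168°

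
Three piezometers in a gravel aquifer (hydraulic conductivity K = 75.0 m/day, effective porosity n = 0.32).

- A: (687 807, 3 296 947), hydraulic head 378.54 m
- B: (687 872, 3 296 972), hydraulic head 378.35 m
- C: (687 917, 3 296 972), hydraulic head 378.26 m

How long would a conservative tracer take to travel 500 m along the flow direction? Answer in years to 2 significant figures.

Taking A as reference: B−A = (65, 25, -0.19); C−A = (110, 25, -0.28).
Solve a·Δx + b·Δy = Δh: det = 65·25 − 110·25 = -1125.
∂h/∂x = [(-0.19)·25 − (-0.28)·25] / -1125 = -0.002000
∂h/∂y = [65·(-0.28) − 110·(-0.19)] / -1125 = -0.002400
|∇h| = √(-0.002000² + -0.002400²) = 0.003124
Seepage velocity v = K·i/n = 75.0 × 0.003124 / 0.32 = 0.7322 m/day.
t = 500 / 0.7322 = 682.9 days = 1.87 years.

1.9 years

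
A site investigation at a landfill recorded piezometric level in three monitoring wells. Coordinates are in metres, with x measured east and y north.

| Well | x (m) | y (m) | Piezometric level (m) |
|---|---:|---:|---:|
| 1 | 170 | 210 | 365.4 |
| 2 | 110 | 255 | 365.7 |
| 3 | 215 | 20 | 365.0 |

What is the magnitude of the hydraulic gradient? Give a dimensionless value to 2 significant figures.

Differences from 1: to 2 (Δx, Δy, Δh) = (-60, 45, +0.3); to 3 = (45, -190, -0.4).
Solve a·Δx + b·Δy = Δh: det = (-60)·(-190) − 45·45 = 9375.
∂h/∂x = [(+0.3)·(-190) − (-0.4)·45] / 9375 = -0.004160
∂h/∂y = [(-60)·(-0.4) − 45·(+0.3)] / 9375 = +0.001120
|∇h| = √(-0.004160² + 0.001120²) = 0.004308

0.0043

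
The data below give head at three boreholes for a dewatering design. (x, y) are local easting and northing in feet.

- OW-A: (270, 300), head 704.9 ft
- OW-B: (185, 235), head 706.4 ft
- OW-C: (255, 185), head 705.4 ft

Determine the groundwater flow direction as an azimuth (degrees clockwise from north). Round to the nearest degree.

With h = a·x + b·y + c and OW-A as origin, the differences give:
  (-85)·a + (-65)·b = +1.5
  (-15)·a + (-115)·b = +0.5
Eliminate b (×(-115) and ×(-65), subtract): 8800·a = -140.00 → a = ∂h/∂x = -0.01591
Back-substitute: b = ∂h/∂y = -0.002273.
Flow direction (−∇h) has components (+0.01591 E, +0.002273 N).
Azimuth = atan2(E, N) = atan2(+0.01591, +0.002273) = 81.9° ≈ 082°.

082°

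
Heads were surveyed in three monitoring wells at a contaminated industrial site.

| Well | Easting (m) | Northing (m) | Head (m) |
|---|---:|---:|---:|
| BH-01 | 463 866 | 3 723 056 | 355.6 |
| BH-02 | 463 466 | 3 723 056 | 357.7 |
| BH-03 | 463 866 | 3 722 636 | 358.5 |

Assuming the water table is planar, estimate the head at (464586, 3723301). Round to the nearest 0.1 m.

∂h/∂x = (357.7 − 355.6) / (463466 − 463866) = -0.005250
∂h/∂y = (358.5 − 355.6) / (3722636 − 3723056) = -0.006905
h(464586, 3723301) = 355.6 + (-0.005250)·(720) + (-0.006905)·(245) = 355.6 -3.780 -1.692 = 350.128 m.

350.1 m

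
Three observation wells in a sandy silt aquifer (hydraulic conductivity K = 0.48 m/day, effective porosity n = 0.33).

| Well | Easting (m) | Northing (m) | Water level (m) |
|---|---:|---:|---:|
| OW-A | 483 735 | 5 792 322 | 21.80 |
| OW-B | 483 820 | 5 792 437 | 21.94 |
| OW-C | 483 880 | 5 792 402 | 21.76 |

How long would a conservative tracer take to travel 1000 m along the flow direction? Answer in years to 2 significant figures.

650 years

With h = a·x + b·y + c and OW-A as origin, the differences give:
  85·a + 115·b = +0.14
  145·a + 80·b = -0.04
Eliminate b (×80 and ×115, subtract): -9875·a = 15.800 → a = ∂h/∂x = -0.001600
Back-substitute: b = ∂h/∂y = +0.002400.
|∇h| = √(-0.001600² + 0.002400²) = 0.002884
Seepage velocity v = K·i/n = 0.48 × 0.002884 / 0.33 = 0.004195 m/day.
t = 1000 / 0.004195 = 2.384e+05 days = 653 years.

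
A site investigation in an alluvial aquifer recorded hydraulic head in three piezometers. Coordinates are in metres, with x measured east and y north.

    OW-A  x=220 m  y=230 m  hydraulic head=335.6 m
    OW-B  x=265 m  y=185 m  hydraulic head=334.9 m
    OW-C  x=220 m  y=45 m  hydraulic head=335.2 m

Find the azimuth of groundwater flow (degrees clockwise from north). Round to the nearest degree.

Taking OW-A as reference: OW-B−OW-A = (45, -45, -0.7); OW-C−OW-A = (0, -185, -0.4).
Solve a·Δx + b·Δy = Δh: det = 45·(-185) − 0·(-45) = -8325.
∂h/∂x = [(-0.7)·(-185) − (-0.4)·(-45)] / -8325 = -0.01339
∂h/∂y = [45·(-0.4) − 0·(-0.7)] / -8325 = +0.002162
Flow direction (−∇h) has components (+0.01339 E, -0.002162 N).
Azimuth = atan2(E, N) = atan2(+0.01339, -0.002162) = 99.2° ≈ 099°.

099°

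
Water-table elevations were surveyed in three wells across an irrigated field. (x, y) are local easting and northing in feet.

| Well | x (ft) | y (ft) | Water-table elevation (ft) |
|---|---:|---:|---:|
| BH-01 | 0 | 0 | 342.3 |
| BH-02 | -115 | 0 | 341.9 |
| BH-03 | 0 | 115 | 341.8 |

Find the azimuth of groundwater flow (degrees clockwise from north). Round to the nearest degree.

∂h/∂x = (341.9 − 342.3) / (-115 − 0) = +0.003478
∂h/∂y = (341.8 − 342.3) / (115 − 0) = -0.004348
Flow direction (−∇h) has components (-0.003478 E, +0.004348 N).
Azimuth = atan2(E, N) = atan2(-0.003478, +0.004348) = 321.3° ≈ 321°.

321°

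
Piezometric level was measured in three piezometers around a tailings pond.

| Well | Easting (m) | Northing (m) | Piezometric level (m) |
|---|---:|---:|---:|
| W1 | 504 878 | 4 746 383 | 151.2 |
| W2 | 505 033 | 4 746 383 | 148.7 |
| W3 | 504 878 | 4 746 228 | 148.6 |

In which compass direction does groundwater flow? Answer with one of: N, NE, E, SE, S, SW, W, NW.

SE

∂h/∂x = (148.7 − 151.2) / (505033 − 504878) = -0.01613
∂h/∂y = (148.6 − 151.2) / (4746228 − 4746383) = +0.01677
Flow = −∇h = (+0.01613 east, -0.01677 north), which points southeast.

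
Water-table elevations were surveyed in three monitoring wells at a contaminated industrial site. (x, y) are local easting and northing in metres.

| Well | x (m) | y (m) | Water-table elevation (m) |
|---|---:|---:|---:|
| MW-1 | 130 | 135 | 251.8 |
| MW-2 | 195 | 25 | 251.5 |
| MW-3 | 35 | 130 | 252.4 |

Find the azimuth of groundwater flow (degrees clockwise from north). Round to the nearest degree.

Differences from MW-1: to MW-2 (Δx, Δy, Δh) = (65, -110, -0.3); to MW-3 = (-95, -5, +0.6).
Determinant of the coordinate differences = 65·(-5) − (-95)·(-110) = -10775.
∂h/∂x = [(-0.3)·(-5) − (+0.6)·(-110)] / -10775 = -0.006265
∂h/∂y = [65·(+0.6) − (-95)·(-0.3)] / -10775 = -0.0009745
Flow direction (−∇h) has components (+0.006265 E, +0.0009745 N).
Azimuth = atan2(E, N) = atan2(+0.006265, +0.0009745) = 81.2° ≈ 081°.

081°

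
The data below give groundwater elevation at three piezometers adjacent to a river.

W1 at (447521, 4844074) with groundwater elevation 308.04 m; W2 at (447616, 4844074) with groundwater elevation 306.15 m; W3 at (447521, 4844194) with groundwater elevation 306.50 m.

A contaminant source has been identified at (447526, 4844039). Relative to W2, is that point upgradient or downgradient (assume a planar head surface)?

upgradient

∂h/∂x = (306.15 − 308.04) / (447616 − 447521) = -0.01989
∂h/∂y = (306.50 − 308.04) / (4844194 − 4844074) = -0.01283
Head at (447526, 4844039) = 308.04 + (-0.01989)·(5) + (-0.01283)·(-35) = 308.39 m.
That is higher than the 306.15 m at W2, so the point is upgradient.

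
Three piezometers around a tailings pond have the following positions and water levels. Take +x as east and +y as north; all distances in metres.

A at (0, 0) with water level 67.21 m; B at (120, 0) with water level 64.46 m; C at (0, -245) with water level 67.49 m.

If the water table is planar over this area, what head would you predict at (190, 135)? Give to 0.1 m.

∂h/∂x = (64.46 − 67.21) / (120 − 0) = -0.02292
∂h/∂y = (67.49 − 67.21) / (-245 − 0) = -0.001143
h(190, 135) = 67.21 + (-0.02292)·(190) + (-0.001143)·(135) = 67.21 -4.354 -0.154 = 62.702 m.

62.7 m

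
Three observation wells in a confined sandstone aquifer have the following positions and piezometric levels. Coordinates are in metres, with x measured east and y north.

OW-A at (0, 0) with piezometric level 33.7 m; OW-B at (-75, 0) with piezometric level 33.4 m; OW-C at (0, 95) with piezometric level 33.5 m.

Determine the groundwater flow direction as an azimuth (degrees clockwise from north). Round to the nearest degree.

∂h/∂x = (33.4 − 33.7) / (-75 − 0) = +0.004000
∂h/∂y = (33.5 − 33.7) / (95 − 0) = -0.002105
Flow direction (−∇h) has components (-0.004000 E, +0.002105 N).
Azimuth = atan2(E, N) = atan2(-0.004000, +0.002105) = 297.8° ≈ 298°.

298°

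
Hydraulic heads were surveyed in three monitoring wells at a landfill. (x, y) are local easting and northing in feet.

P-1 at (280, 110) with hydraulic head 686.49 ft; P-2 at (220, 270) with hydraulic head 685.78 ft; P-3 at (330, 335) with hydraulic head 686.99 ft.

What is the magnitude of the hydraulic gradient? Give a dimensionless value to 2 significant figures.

0.011

Three-point gradient (reference P-1): Δ to P-2 = (-60, 160, -0.71), Δ to P-3 = (50, 225, +0.50).
∂h/∂x = +0.01115, ∂h/∂y = -0.0002558 (det = -21500).
|∇h| = √(0.01115² + -0.0002558²) = 0.01115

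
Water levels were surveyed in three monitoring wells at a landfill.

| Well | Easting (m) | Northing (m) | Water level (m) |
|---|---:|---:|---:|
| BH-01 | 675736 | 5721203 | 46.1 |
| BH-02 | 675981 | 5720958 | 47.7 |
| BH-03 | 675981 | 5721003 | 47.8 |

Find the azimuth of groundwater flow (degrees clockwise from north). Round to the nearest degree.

Taking BH-01 as reference: BH-02−BH-01 = (245, -245, +1.6); BH-03−BH-01 = (245, -200, +1.7).
Determinant of the coordinate differences = 245·(-200) − 245·(-245) = 11025.
∂h/∂x = [(+1.6)·(-200) − (+1.7)·(-245)] / 11025 = +0.008753
∂h/∂y = [245·(+1.7) − 245·(+1.6)] / 11025 = +0.002222
Flow direction (−∇h) has components (-0.008753 E, -0.002222 N).
Azimuth = atan2(E, N) = atan2(-0.008753, -0.002222) = 255.8° ≈ 256°.

256°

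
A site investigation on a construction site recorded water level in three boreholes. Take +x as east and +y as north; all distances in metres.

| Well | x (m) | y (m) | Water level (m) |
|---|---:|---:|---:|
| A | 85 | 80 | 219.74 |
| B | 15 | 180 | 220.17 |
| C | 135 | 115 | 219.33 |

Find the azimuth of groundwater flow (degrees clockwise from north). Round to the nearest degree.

Differences from A: to B (Δx, Δy, Δh) = (-70, 100, +0.43); to C = (50, 35, -0.41).
Determinant of the coordinate differences = (-70)·35 − 50·100 = -7450.
∂h/∂x = [(+0.43)·35 − (-0.41)·100] / -7450 = -0.007523
∂h/∂y = [(-70)·(-0.41) − 50·(+0.43)] / -7450 = -0.0009664
Flow direction (−∇h) has components (+0.007523 E, +0.0009664 N).
Azimuth = atan2(E, N) = atan2(+0.007523, +0.0009664) = 82.7° ≈ 083°.

083°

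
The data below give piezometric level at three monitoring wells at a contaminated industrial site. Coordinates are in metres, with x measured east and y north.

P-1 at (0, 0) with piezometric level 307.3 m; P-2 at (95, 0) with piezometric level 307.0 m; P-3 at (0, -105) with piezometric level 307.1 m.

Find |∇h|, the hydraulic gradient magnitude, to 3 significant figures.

∂h/∂x = (307.0 − 307.3) / (95 − 0) = -0.003158
∂h/∂y = (307.1 − 307.3) / (-105 − 0) = +0.001905
|∇h| = √(-0.003158² + 0.001905²) = 0.003688

0.00369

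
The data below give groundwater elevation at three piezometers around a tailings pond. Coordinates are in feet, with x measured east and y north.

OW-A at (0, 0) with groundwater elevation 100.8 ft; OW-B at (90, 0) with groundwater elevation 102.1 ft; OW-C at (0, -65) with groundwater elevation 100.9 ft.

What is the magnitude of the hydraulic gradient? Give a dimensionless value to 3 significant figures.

∂h/∂x = (102.1 − 100.8) / (90 − 0) = +0.01444
∂h/∂y = (100.9 − 100.8) / (-65 − 0) = -0.001538
|∇h| = √(0.01444² + -0.001538²) = 0.01452

0.0145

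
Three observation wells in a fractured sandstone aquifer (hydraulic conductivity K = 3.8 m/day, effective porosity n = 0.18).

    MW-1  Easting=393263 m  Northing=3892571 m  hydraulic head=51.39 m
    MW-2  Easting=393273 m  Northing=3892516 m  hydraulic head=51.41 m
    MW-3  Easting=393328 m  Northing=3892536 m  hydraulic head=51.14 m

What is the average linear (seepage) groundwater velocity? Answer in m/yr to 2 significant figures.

36 m/yr

Differences from MW-1: to MW-2 (Δx, Δy, Δh) = (10, -55, +0.02); to MW-3 = (65, -35, -0.25).
Solve a·Δx + b·Δy = Δh: det = 10·(-35) − 65·(-55) = 3225.
∂h/∂x = [(+0.02)·(-35) − (-0.25)·(-55)] / 3225 = -0.004481
∂h/∂y = [10·(-0.25) − 65·(+0.02)] / 3225 = -0.001178
|∇h| = √(-0.004481² + -0.001178²) = 0.004633
Seepage velocity v = K·i/n = 3.8 × 0.004633 / 0.18 = 0.09781 m/day = 35.73 m/yr.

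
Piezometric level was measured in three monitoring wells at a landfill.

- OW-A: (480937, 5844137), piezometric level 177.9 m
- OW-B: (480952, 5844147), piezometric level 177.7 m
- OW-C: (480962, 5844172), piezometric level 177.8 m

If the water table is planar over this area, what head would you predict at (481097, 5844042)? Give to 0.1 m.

173.2 m

With h = a·x + b·y + c and OW-A as origin, the differences give:
  15·a + 10·b = -0.2
  25·a + 35·b = -0.1
Eliminate b (×35 and ×10, subtract): 275·a = -6.00 → a = ∂h/∂x = -0.02182
Back-substitute: b = ∂h/∂y = +0.01273.
h(481097, 5844042) = 177.9 + (-0.02182)·(160) + (+0.01273)·(-95) = 177.9 -3.491 -1.209 = 173.200 m.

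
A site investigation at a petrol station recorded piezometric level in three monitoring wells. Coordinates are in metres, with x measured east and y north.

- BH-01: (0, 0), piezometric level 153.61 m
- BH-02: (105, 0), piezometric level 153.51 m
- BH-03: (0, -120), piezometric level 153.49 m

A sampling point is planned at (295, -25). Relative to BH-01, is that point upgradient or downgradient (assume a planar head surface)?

downgradient

∂h/∂x = (153.51 − 153.61) / (105 − 0) = -0.0009524
∂h/∂y = (153.49 − 153.61) / (-120 − 0) = +0.001000
Head at (295, -25) = 153.61 + (-0.0009524)·(295) + (+0.001000)·(-25) = 153.30 m.
That is lower than the 153.61 m at BH-01, so the point is downgradient.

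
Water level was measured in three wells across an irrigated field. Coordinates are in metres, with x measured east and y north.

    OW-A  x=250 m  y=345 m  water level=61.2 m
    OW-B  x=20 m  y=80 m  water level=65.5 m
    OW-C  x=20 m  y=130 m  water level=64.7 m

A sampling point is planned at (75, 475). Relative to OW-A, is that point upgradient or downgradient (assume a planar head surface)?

downgradient

Taking OW-A as reference: OW-B−OW-A = (-230, -265, +4.3); OW-C−OW-A = (-230, -215, +3.5).
Solve a·Δx + b·Δy = Δh: det = (-230)·(-215) − (-230)·(-265) = -11500.
∂h/∂x = [(+4.3)·(-215) − (+3.5)·(-265)] / -11500 = -0.0002609
∂h/∂y = [(-230)·(+3.5) − (-230)·(+4.3)] / -11500 = -0.01600
Head at (75, 475) = 61.2 + (-0.0002609)·(-175) + (-0.01600)·(130) = 59.17 m.
That is lower than the 61.2 m at OW-A, so the point is downgradient.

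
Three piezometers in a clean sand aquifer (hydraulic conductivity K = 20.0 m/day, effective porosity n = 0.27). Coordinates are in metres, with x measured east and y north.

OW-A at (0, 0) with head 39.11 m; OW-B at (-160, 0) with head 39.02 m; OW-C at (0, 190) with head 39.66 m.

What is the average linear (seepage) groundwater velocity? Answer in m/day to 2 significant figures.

0.22 m/day

∂h/∂x = (39.02 − 39.11) / (-160 − 0) = +0.0005625
∂h/∂y = (39.66 − 39.11) / (190 − 0) = +0.002895
|∇h| = √(0.0005625² + 0.002895²) = 0.002949
Seepage velocity v = K·i/n = 20.0 × 0.002949 / 0.27 = 0.2184 m/day.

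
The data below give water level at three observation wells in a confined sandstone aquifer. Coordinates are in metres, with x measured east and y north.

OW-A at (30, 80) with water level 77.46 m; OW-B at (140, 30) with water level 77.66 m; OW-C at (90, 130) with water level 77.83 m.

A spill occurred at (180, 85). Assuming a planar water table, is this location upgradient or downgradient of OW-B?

upgradient

With h = a·x + b·y + c and OW-A as origin, the differences give:
  110·a + (-50)·b = +0.20
  60·a + 50·b = +0.37
Eliminate b (×50 and ×(-50), subtract): 8500·a = 28.500 → a = ∂h/∂x = +0.003353
Back-substitute: b = ∂h/∂y = +0.003376.
Head at (180, 85) = 77.46 + (+0.003353)·(150) + (+0.003376)·(5) = 77.98 m.
That is higher than the 77.66 m at OW-B, so the point is upgradient.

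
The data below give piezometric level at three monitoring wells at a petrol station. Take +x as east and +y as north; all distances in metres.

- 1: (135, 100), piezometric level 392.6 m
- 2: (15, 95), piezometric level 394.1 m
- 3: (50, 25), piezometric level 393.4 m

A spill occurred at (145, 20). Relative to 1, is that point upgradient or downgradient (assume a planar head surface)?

Differences from 1: to 2 (Δx, Δy, Δh) = (-120, -5, +1.5); to 3 = (-85, -75, +0.8).
Determinant of the coordinate differences = (-120)·(-75) − (-85)·(-5) = 8575.
∂h/∂x = [(+1.5)·(-75) − (+0.8)·(-5)] / 8575 = -0.01265
∂h/∂y = [(-120)·(+0.8) − (-85)·(+1.5)] / 8575 = +0.003673
Head at (145, 20) = 392.6 + (-0.01265)·(10) + (+0.003673)·(-80) = 392.18 m.
That is lower than the 392.6 m at 1, so the point is downgradient.

downgradient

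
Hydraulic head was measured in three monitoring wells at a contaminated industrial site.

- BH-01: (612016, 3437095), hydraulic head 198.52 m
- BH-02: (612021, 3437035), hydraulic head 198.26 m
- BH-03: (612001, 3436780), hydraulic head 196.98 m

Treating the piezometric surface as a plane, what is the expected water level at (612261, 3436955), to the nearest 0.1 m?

198.9 m

Differences from BH-01: to BH-02 (Δx, Δy, Δh) = (5, -60, -0.26); to BH-03 = (-15, -315, -1.54).
Determinant of the coordinate differences = 5·(-315) − (-15)·(-60) = -2475.
∂h/∂x = [(-0.26)·(-315) − (-1.54)·(-60)] / -2475 = +0.004242
∂h/∂y = [5·(-1.54) − (-15)·(-0.26)] / -2475 = +0.004687
h(612261, 3436955) = 198.52 + (+0.004242)·(245) + (+0.004687)·(-140) = 198.52 +1.039 -0.656 = 198.903 m.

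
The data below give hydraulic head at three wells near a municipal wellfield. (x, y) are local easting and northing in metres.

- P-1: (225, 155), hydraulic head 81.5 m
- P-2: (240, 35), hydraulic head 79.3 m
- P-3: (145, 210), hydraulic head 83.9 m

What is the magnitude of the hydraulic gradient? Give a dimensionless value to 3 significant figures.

0.0248

Differences from P-1: to P-2 (Δx, Δy, Δh) = (15, -120, -2.2); to P-3 = (-80, 55, +2.4).
Solve a·Δx + b·Δy = Δh: det = 15·55 − (-80)·(-120) = -8775.
∂h/∂x = [(-2.2)·55 − (+2.4)·(-120)] / -8775 = -0.01903
∂h/∂y = [15·(+2.4) − (-80)·(-2.2)] / -8775 = +0.01595
|∇h| = √(-0.01903² + 0.01595²) = 0.02483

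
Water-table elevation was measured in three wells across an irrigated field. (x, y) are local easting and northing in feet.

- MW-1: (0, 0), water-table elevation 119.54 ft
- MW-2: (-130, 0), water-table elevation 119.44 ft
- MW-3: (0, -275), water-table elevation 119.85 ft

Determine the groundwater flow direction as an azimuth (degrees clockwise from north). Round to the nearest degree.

∂h/∂x = (119.44 − 119.54) / (-130 − 0) = +0.0007692
∂h/∂y = (119.85 − 119.54) / (-275 − 0) = -0.001127
Flow direction (−∇h) has components (-0.0007692 E, +0.001127 N).
Azimuth = atan2(E, N) = atan2(-0.0007692, +0.001127) = 325.7° ≈ 326°.

326°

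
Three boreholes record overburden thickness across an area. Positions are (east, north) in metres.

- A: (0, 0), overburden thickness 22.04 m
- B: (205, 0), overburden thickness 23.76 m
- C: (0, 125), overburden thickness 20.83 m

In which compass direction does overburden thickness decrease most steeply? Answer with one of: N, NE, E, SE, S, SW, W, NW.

NW

∂d/∂x = (23.76 − 22.04) / (205 − 0) = +0.008390
∂d/∂y = (20.83 − 22.04) / (125 − 0) = -0.009680
Steepest decrease is along −∇f = (-0.008390 E, +0.009680 N) → northwest.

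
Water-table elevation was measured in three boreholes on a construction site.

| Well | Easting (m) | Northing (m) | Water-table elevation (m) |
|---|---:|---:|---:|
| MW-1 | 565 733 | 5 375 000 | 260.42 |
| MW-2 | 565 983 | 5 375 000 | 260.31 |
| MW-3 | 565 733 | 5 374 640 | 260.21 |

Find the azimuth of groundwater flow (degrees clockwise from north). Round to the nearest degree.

143°

∂h/∂x = (260.31 − 260.42) / (565983 − 565733) = -0.0004400
∂h/∂y = (260.21 − 260.42) / (5374640 − 5375000) = +0.0005833
Flow direction (−∇h) has components (+0.0004400 E, -0.0005833 N).
Azimuth = atan2(E, N) = atan2(+0.0004400, -0.0005833) = 143.0° ≈ 143°.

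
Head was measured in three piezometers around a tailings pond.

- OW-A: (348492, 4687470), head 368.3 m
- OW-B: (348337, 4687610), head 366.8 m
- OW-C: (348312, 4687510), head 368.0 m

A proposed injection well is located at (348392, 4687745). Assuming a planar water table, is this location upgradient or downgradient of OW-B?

downgradient

Taking OW-A as reference: OW-B−OW-A = (-155, 140, -1.5); OW-C−OW-A = (-180, 40, -0.3).
Solve a·Δx + b·Δy = Δh: det = (-155)·40 − (-180)·140 = 19000.
∂h/∂x = [(-1.5)·40 − (-0.3)·140] / 19000 = -0.0009474
∂h/∂y = [(-155)·(-0.3) − (-180)·(-1.5)] / 19000 = -0.01176
Head at (348392, 4687745) = 368.3 + (-0.0009474)·(-100) + (-0.01176)·(275) = 365.16 m.
That is lower than the 366.8 m at OW-B, so the point is downgradient.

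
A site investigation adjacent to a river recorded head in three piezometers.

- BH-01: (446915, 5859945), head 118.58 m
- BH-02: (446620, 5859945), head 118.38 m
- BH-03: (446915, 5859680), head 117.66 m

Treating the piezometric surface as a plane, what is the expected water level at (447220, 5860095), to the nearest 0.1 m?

∂h/∂x = (118.38 − 118.58) / (446620 − 446915) = +0.0006780
∂h/∂y = (117.66 − 118.58) / (5859680 − 5859945) = +0.003472
h(447220, 5860095) = 118.58 + (+0.0006780)·(305) + (+0.003472)·(150) = 118.58 +0.207 +0.521 = 119.308 m.

119.3 m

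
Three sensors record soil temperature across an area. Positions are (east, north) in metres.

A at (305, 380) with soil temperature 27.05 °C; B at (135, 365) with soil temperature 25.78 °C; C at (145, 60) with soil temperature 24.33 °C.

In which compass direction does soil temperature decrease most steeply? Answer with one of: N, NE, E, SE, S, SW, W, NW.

SW

Three-point gradient (reference A): Δ to B = (-170, -15, -1.27), Δ to C = (-160, -320, -2.72).
∂T/∂x = +0.007031, ∂T/∂y = +0.004985 (det = 52000).
Steepest decrease is along −∇f = (-0.007031 E, -0.004985 N) → southwest.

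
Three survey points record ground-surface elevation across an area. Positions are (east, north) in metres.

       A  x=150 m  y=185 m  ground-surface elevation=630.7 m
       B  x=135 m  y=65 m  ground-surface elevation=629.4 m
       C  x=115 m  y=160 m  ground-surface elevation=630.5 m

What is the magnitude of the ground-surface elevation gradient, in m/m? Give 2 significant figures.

With z = a·x + b·y + c and A as origin, the differences give:
  (-15)·a + (-120)·b = -1.3
  (-35)·a + (-25)·b = -0.2
Eliminate b (×(-25) and ×(-120), subtract): -3825·a = 8.50 → a = ∂z/∂x = -0.002222
Back-substitute: b = ∂z/∂y = +0.01111.
|∇f| = √(-0.002222² + 0.01111²) = 0.01133 m/m

0.011 m/m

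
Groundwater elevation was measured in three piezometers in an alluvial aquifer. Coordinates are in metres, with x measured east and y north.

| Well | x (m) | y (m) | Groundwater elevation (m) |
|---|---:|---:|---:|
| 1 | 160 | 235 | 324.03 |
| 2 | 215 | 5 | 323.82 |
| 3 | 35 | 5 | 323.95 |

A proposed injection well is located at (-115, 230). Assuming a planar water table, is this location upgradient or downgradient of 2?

upgradient

Differences from 1: to 2 (Δx, Δy, Δh) = (55, -230, -0.21); to 3 = (-125, -230, -0.08).
Determinant of the coordinate differences = 55·(-230) − (-125)·(-230) = -41400.
∂h/∂x = [(-0.21)·(-230) − (-0.08)·(-230)] / -41400 = -0.0007222
∂h/∂y = [55·(-0.08) − (-125)·(-0.21)] / -41400 = +0.0007403
Head at (-115, 230) = 324.03 + (-0.0007222)·(-275) + (+0.0007403)·(-5) = 324.22 m.
That is higher than the 323.82 m at 2, so the point is upgradient.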